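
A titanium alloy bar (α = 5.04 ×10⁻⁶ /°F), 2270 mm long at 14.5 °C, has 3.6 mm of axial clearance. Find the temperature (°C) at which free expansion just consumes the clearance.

α = 5.04×10⁻⁶/°F × 9/5 = 9.07×10⁻⁶/K.
α·L₀·ΔT = 3.6 mm ⇒ ΔT = 3.6 / (9.07×10⁻⁶ × 2270.0) = 174.8 K.
T = 14.5 + 174.8 = 189.3 °C.

189 °C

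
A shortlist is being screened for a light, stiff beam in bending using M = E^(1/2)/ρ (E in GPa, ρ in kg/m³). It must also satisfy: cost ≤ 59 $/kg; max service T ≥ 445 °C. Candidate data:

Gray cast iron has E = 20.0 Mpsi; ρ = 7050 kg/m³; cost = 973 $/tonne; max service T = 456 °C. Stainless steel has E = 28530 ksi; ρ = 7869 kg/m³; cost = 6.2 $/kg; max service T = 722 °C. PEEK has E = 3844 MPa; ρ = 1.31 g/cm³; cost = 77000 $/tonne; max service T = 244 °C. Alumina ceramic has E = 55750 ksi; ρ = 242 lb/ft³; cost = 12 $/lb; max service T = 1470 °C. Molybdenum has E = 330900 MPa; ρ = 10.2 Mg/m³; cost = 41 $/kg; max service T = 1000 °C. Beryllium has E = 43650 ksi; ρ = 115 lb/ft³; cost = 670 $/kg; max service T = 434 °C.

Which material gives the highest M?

alumina ceramic

Screen on constraints: cost ≤ 59 $/kg; max service T ≥ 445 °C. Survivors: gray cast iron, stainless steel, alumina ceramic, molybdenum.
In SI units:
  gray cast iron: E = 137.9 GPa, ρ = 7050 kg/m³
  stainless steel: E = 196.7 GPa, ρ = 7869 kg/m³
  alumina ceramic: E = 384.4 GPa, ρ = 3876 kg/m³
  molybdenum: E = 330.9 GPa, ρ = 10200 kg/m³
  alumina ceramic: M = 5.06×10⁻³
  molybdenum: M = 1.78×10⁻³
  stainless steel: M = 1.78×10⁻³
  gray cast iron: M = 1.67×10⁻³
Alumina ceramic has the largest M.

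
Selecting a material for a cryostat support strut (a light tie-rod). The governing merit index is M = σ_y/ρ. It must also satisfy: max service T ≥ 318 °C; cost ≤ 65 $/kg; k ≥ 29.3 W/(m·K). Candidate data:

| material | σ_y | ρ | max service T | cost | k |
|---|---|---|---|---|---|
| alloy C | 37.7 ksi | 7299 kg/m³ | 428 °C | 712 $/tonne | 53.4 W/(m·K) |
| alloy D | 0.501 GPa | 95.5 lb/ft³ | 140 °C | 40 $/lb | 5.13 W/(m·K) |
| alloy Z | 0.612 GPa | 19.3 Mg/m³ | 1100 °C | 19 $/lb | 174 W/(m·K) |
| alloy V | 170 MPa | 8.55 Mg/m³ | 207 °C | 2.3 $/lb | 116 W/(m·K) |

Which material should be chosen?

alloy C

Screen on constraints: max service T ≥ 318 °C; cost ≤ 65 $/kg; k ≥ 29.3 W/(m·K). Survivors: alloy C, alloy Z.
Convert each candidate to consistent units, then evaluate M:
  alloy C: σ_y = 259.9 MPa, ρ = 7299 kg/m³
  alloy Z: σ_y = 612.0 MPa, ρ = 19300 kg/m³
  alloy C: M = 35.6 kN·m/kg
  alloy Z: M = 31.7 kN·m/kg
Highest index: alloy C.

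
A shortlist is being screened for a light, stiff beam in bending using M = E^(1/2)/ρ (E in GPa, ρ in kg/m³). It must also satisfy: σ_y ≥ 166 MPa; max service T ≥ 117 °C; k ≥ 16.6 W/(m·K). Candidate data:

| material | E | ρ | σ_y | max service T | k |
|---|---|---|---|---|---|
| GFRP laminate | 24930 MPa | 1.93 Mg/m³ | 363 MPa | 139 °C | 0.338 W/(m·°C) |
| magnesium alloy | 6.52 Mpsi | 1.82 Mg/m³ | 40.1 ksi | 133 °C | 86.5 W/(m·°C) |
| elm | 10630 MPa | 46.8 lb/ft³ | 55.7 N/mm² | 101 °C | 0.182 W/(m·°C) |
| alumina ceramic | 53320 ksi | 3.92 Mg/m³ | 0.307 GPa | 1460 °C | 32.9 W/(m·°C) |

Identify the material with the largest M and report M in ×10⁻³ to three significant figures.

alumina ceramic, M = 4.89×10⁻³

Screen on constraints: σ_y ≥ 166 MPa; max service T ≥ 117 °C; k ≥ 16.6 W/(m·K). Survivors: magnesium alloy, alumina ceramic.
Convert each candidate to consistent units, then evaluate M:
  magnesium alloy: E = 44.95 GPa, ρ = 1820 kg/m³
  alumina ceramic: E = 367.6 GPa, ρ = 3920 kg/m³
  alumina ceramic: M = 4.89×10⁻³
  magnesium alloy: M = 3.68×10⁻³
The maximum is for alumina ceramic.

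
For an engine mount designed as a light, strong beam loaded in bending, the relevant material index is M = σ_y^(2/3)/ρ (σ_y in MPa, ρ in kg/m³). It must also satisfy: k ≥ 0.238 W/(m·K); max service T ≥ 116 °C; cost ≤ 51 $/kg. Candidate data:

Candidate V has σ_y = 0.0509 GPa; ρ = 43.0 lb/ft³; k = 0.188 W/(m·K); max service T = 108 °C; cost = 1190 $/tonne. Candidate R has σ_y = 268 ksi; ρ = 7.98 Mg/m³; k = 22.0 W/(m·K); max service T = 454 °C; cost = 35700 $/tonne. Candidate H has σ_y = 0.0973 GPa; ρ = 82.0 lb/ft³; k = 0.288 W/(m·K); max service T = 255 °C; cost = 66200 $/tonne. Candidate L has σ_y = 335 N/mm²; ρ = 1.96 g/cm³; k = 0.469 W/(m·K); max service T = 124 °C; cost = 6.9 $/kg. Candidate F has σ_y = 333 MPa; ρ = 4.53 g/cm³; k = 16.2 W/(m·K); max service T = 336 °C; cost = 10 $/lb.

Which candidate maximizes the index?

Screen on constraints: k ≥ 0.238 W/(m·K); max service T ≥ 116 °C; cost ≤ 51 $/kg. Survivors: candidate R, candidate L, candidate F.
Convert each candidate to consistent units, then evaluate M:
  candidate R: σ_y = 1848 MPa, ρ = 7980 kg/m³
  candidate L: σ_y = 335.0 MPa, ρ = 1960 kg/m³
  candidate F: σ_y = 333.0 MPa, ρ = 4530 kg/m³
  candidate L: M = 24.6×10⁻³
  candidate R: M = 18.9×10⁻³
  candidate F: M = 10.6×10⁻³
The maximum is for candidate L.

candidate L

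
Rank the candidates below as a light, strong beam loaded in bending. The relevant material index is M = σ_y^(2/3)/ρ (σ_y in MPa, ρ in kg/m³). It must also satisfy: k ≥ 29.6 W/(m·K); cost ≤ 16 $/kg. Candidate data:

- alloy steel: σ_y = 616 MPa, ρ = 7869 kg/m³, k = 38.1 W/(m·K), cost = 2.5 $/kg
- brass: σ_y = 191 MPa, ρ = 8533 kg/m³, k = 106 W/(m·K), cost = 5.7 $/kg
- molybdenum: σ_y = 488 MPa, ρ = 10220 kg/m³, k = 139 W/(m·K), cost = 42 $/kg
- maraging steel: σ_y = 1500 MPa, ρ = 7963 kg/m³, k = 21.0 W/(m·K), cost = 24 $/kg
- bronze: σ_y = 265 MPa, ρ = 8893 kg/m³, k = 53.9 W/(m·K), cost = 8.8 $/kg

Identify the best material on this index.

alloy steel

Screen on constraints: k ≥ 29.6 W/(m·K); cost ≤ 16 $/kg. Survivors: alloy steel, brass, bronze.
Computing M directly (units already consistent):
  alloy steel: M = 9.20×10⁻³
  bronze: M = 4.64×10⁻³
  brass: M = 3.89×10⁻³
Alloy steel ranks first.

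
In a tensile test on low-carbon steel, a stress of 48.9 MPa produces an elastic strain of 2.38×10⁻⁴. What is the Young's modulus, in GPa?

205 GPa

E = σ/ε = 48.9 MPa / 2.38×10⁻⁴ = 205500 MPa = 205 GPa.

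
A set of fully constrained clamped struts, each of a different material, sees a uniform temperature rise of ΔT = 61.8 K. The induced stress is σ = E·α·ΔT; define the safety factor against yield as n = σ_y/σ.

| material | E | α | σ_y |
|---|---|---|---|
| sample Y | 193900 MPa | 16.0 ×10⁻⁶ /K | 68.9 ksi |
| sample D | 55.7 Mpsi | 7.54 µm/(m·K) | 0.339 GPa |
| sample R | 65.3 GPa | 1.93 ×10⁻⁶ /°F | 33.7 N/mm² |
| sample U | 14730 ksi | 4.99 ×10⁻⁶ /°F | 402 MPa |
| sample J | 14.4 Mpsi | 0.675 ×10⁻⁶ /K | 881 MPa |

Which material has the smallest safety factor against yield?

sample D

Converting E to GPa, α to ×10⁻⁶/K, σ_y to MPa, then σ and n for each:
  sample Y: E = 193.9, α = 16.0, σ_y = 475.0 → σ = 192 MPa, n = 2.48
  sample D: E = 384.0, α = 7.54, σ_y = 339.0 → σ = 179 MPa, n = 1.89
  sample R: E = 65.30, α = 3.47, σ_y = 33.70 → σ = 14.0 MPa, n = 2.40
  sample U: E = 101.6, α = 8.98, σ_y = 402.0 → σ = 56.4 MPa, n = 7.13
  sample J: E = 99.28, α = 0.675, σ_y = 881.0 → σ = 4.14 MPa, n = 213
Smallest n: sample D with n = 1.89.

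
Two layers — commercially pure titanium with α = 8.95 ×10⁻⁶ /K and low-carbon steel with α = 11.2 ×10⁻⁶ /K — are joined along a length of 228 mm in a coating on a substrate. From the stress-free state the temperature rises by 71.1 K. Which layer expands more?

α(commercially pure titanium) = 8.95×10⁻⁶/K vs α(low-carbon steel) = 11.2×10⁻⁶/K.
Higher α expands more for the same ΔT: low-carbon steel.

low-carbon steel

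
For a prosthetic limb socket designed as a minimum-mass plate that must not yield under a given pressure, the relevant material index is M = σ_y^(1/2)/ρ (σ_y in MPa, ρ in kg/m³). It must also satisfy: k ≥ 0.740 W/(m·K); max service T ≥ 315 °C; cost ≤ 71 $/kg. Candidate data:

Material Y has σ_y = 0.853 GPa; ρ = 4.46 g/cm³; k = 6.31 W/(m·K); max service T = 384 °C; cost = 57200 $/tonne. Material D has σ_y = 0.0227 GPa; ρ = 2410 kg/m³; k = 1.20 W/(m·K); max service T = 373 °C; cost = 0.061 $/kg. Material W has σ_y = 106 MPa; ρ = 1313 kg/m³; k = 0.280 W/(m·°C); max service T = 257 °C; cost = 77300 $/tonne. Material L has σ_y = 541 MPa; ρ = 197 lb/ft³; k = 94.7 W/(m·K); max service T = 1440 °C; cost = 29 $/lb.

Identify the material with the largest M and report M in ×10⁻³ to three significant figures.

Screen on constraints: k ≥ 0.740 W/(m·K); max service T ≥ 315 °C; cost ≤ 71 $/kg. Survivors: material Y, material D, material L.
Convert each candidate to consistent units, then evaluate M:
  material Y: σ_y = 853.0 MPa, ρ = 4460 kg/m³
  material D: σ_y = 22.70 MPa, ρ = 2410 kg/m³
  material L: σ_y = 541.0 MPa, ρ = 3156 kg/m³
  material L: M = 7.37×10⁻³
  material Y: M = 6.55×10⁻³
  material D: M = 1.98×10⁻³
Material L ranks first.

material L, M = 7.37×10⁻³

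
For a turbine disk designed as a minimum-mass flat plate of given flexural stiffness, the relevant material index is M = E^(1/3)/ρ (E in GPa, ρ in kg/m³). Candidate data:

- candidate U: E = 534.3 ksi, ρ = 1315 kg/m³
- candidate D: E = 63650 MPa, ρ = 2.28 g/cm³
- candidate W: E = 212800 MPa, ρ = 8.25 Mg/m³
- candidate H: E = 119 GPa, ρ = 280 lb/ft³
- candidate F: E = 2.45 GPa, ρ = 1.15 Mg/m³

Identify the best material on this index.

In SI units:
  candidate U: E = 3.684 GPa, ρ = 1315 kg/m³
  candidate D: E = 63.65 GPa, ρ = 2280 kg/m³
  candidate W: E = 212.8 GPa, ρ = 8250 kg/m³
  candidate H: E = 119.0 GPa, ρ = 4485 kg/m³
  candidate F: E = 2.450 GPa, ρ = 1150 kg/m³
  candidate D: M = 1.75×10⁻³
  candidate U: M = 1.17×10⁻³
  candidate F: M = 1.17×10⁻³
  candidate H: M = 1.10×10⁻³
  candidate W: M = 0.724×10⁻³
The maximum is for candidate D.

candidate D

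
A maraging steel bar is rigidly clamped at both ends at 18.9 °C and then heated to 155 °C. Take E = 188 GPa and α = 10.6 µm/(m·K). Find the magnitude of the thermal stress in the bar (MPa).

ΔT = 136.1 K. Constrained thermal stress σ = E·α·ΔT = 188.0×10³ MPa × 10.6×10⁻⁶ × 136.1 = 271 MPa (compressive).

271 MPa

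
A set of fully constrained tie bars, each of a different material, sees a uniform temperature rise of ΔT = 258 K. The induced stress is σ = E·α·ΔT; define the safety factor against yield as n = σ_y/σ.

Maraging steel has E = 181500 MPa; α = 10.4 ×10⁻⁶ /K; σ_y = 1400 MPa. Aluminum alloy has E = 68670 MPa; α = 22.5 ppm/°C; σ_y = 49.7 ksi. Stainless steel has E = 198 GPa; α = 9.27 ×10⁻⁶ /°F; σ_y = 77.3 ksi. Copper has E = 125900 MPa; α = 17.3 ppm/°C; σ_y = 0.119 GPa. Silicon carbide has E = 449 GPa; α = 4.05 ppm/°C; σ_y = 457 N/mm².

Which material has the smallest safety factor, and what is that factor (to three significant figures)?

With everything in SI (GPa, ×10⁻⁶/K, MPa):
  maraging steel: E = 181.5, α = 10.4, σ_y = 1400 → σ = 487 MPa, n = 2.87
  aluminum alloy: E = 68.67, α = 22.5, σ_y = 342.7 → σ = 399 MPa, n = 0.860
  stainless steel: E = 198.0, α = 16.7, σ_y = 533.0 → σ = 852 MPa, n = 0.625
  copper: E = 125.9, α = 17.3, σ_y = 119.0 → σ = 562 MPa, n = 0.212
  silicon carbide: E = 449.0, α = 4.05, σ_y = 457.0 → σ = 469 MPa, n = 0.974
The minimum is copper at n = 0.212.

copper, n = 0.212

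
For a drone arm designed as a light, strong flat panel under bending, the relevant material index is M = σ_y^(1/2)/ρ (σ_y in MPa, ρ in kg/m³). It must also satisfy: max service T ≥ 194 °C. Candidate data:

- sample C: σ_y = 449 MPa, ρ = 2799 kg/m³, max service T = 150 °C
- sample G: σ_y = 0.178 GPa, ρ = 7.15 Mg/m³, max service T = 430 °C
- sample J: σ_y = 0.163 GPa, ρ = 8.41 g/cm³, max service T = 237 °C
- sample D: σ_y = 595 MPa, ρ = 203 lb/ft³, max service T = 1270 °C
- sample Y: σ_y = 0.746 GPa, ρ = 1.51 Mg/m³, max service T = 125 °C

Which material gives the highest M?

sample D

Screen on constraints: max service T ≥ 194 °C. Survivors: sample G, sample J, sample D.
Convert each candidate to consistent units, then evaluate M:
  sample G: σ_y = 178.0 MPa, ρ = 7150 kg/m³
  sample J: σ_y = 163.0 MPa, ρ = 8410 kg/m³
  sample D: σ_y = 595.0 MPa, ρ = 3252 kg/m³
  sample D: M = 7.50×10⁻³
  sample G: M = 1.87×10⁻³
  sample J: M = 1.52×10⁻³
Sample D has the largest M.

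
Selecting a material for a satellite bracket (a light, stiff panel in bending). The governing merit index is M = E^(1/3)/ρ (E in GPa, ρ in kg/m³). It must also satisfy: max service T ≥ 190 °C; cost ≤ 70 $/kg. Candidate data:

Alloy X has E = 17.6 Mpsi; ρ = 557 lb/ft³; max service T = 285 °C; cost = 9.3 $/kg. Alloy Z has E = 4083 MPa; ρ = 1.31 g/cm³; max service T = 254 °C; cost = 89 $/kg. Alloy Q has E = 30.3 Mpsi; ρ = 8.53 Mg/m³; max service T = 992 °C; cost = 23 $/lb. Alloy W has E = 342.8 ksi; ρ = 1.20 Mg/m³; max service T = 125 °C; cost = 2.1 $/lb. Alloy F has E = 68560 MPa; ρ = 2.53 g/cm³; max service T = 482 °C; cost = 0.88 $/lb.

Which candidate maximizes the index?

Screen on constraints: max service T ≥ 190 °C; cost ≤ 70 $/kg. Survivors: alloy X, alloy Q, alloy F.
Convert each candidate to consistent units, then evaluate M:
  alloy X: E = 121.3 GPa, ρ = 8922 kg/m³
  alloy Q: E = 208.9 GPa, ρ = 8530 kg/m³
  alloy F: E = 68.56 GPa, ρ = 2530 kg/m³
  alloy F: M = 1.62×10⁻³
  alloy Q: M = 0.696×10⁻³
  alloy X: M = 0.555×10⁻³
Highest index: alloy F.

alloy F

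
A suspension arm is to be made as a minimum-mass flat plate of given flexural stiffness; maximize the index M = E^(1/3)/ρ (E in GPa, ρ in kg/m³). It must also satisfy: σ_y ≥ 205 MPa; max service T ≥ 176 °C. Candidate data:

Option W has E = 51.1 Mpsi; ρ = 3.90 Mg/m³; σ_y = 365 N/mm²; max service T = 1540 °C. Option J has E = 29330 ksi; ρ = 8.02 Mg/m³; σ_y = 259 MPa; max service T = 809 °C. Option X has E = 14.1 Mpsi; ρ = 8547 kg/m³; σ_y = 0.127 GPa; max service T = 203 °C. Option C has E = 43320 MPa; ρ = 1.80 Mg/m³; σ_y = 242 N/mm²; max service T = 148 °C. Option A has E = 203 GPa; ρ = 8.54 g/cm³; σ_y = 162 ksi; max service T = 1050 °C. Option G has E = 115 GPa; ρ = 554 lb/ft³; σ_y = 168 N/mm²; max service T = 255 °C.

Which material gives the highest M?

Screen on constraints: σ_y ≥ 205 MPa; max service T ≥ 176 °C. Survivors: option W, option J, option A.
Putting every candidate on a common basis:
  option W: E = 352.3 GPa, ρ = 3900 kg/m³
  option J: E = 202.2 GPa, ρ = 8020 kg/m³
  option A: E = 203.0 GPa, ρ = 8540 kg/m³
  option W: M = 1.81×10⁻³
  option J: M = 0.732×10⁻³
  option A: M = 0.688×10⁻³
Option W ranks first.

option W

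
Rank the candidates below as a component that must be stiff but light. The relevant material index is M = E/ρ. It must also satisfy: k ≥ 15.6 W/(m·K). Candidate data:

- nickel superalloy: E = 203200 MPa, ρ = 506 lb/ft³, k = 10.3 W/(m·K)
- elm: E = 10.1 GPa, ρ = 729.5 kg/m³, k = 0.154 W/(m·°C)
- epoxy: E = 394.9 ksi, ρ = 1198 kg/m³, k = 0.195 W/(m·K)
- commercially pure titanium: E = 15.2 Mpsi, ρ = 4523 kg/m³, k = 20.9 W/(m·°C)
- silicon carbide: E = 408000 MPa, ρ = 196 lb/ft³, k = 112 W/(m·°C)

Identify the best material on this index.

Screen on constraints: k ≥ 15.6 W/(m·K). Survivors: commercially pure titanium, silicon carbide.
Putting every candidate on a common basis:
  commercially pure titanium: E = 104.8 GPa, ρ = 4523 kg/m³
  silicon carbide: E = 408.0 GPa, ρ = 3140 kg/m³
  silicon carbide: M = 130 MN·m/kg
  commercially pure titanium: M = 23.2 MN·m/kg
Silicon carbide ranks first.

silicon carbide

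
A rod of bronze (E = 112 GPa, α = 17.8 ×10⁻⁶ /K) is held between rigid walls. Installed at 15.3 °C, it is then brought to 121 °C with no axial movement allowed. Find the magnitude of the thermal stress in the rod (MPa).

211 MPa

ΔT = 105.7 K. Constrained thermal stress σ = E·α·ΔT = 112.0×10³ MPa × 17.8×10⁻⁶ × 105.7 = 211 MPa (compressive).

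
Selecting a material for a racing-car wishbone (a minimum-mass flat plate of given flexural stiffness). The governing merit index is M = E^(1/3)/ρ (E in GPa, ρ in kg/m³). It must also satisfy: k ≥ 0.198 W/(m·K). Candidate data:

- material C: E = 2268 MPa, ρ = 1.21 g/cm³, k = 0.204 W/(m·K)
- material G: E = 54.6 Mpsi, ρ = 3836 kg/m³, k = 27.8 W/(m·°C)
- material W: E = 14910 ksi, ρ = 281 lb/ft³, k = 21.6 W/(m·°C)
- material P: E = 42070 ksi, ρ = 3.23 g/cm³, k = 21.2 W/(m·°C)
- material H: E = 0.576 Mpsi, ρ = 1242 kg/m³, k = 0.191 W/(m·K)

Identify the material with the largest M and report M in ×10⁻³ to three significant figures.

Screen on constraints: k ≥ 0.198 W/(m·K). Survivors: material C, material G, material W, material P.
After converting to SI:
  material C: E = 2.268 GPa, ρ = 1210 kg/m³
  material G: E = 376.5 GPa, ρ = 3836 kg/m³
  material W: E = 102.8 GPa, ρ = 4501 kg/m³
  material P: E = 290.1 GPa, ρ = 3230 kg/m³
  material P: M = 2.05×10⁻³
  material G: M = 1.88×10⁻³
  material C: M = 1.09×10⁻³
  material W: M = 1.04×10⁻³
Material P has the largest M.

material P, M = 2.05×10⁻³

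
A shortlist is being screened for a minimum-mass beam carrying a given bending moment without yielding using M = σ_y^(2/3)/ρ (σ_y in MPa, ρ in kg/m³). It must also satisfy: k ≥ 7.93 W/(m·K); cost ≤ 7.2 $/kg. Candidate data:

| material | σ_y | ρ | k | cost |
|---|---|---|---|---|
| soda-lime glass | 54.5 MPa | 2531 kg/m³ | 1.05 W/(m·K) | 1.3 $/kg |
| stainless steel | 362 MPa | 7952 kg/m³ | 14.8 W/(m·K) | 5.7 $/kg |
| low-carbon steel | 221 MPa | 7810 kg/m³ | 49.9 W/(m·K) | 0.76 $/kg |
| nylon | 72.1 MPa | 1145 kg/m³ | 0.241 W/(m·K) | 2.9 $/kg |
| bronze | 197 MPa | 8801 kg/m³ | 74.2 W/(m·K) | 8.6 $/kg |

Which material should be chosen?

Screen on constraints: k ≥ 7.93 W/(m·K); cost ≤ 7.2 $/kg. Survivors: stainless steel, low-carbon steel.
Evaluate M for each candidate:
  stainless steel: M = 6.39×10⁻³
  low-carbon steel: M = 4.68×10⁻³
Stainless steel ranks first.

stainless steel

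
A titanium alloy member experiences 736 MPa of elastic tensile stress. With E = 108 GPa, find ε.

ε = σ/E = 736 / 108000 = 6.81×10⁻³.

6.81×10⁻³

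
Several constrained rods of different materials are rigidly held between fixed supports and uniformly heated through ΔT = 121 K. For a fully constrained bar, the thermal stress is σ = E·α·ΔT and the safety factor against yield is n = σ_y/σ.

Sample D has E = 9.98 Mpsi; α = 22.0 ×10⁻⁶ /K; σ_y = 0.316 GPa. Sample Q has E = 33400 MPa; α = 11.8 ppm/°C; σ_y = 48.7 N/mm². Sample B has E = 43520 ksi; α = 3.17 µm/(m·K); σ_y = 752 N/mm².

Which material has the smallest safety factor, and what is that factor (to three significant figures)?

In consistent units (E in GPa, α in ×10⁻⁶/K, σ_y in MPa):
  sample D: E = 68.81, α = 22.0, σ_y = 316.0 → σ = 183 MPa, n = 1.73
  sample Q: E = 33.40, α = 11.8, σ_y = 48.70 → σ = 47.7 MPa, n = 1.02
  sample B: E = 300.1, α = 3.17, σ_y = 752.0 → σ = 115 MPa, n = 6.53
Smallest n: sample Q with n = 1.02.

sample Q, n = 1.02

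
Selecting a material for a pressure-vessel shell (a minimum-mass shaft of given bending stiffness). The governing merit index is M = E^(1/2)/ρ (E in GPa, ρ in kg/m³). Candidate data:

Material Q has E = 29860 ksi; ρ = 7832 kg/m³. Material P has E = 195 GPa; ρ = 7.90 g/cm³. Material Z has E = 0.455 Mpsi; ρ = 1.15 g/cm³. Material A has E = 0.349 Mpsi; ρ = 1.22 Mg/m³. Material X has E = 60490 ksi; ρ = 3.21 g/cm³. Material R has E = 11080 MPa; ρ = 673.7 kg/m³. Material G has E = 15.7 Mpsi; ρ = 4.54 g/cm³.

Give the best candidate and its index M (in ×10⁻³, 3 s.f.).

Putting every candidate on a common basis:
  material Q: E = 205.9 GPa, ρ = 7832 kg/m³
  material P: E = 195.0 GPa, ρ = 7900 kg/m³
  material Z: E = 3.137 GPa, ρ = 1150 kg/m³
  material A: E = 2.406 GPa, ρ = 1220 kg/m³
  material X: E = 417.1 GPa, ρ = 3210 kg/m³
  material R: E = 11.08 GPa, ρ = 673.7 kg/m³
  material G: E = 108.2 GPa, ρ = 4540 kg/m³
  material X: M = 6.36×10⁻³
  material R: M = 4.94×10⁻³
  material G: M = 2.29×10⁻³
  material Q: M = 1.83×10⁻³
  material P: M = 1.77×10⁻³
  material Z: M = 1.54×10⁻³
  material A: M = 1.27×10⁻³
Highest index: material X.

material X, M = 6.36×10⁻³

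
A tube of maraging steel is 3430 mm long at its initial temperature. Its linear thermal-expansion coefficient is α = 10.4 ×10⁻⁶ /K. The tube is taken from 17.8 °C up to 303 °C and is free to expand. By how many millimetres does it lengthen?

10.2 mm

ΔT = 303 − 17.8 = 285.2 K.
ΔL = α·L₀·ΔT = 10.4×10⁻⁶ × 3430 mm × 285.2 K = 10.2 mm.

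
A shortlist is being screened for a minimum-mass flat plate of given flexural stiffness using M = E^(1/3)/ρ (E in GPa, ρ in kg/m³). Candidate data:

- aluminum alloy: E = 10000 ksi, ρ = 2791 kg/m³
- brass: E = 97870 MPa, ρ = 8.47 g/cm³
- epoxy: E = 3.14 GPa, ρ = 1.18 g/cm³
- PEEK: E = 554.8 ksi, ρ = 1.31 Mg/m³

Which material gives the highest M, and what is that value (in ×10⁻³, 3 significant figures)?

After converting to SI:
  aluminum alloy: E = 68.95 GPa, ρ = 2791 kg/m³
  brass: E = 97.87 GPa, ρ = 8470 kg/m³
  epoxy: E = 3.140 GPa, ρ = 1180 kg/m³
  PEEK: E = 3.825 GPa, ρ = 1310 kg/m³
  aluminum alloy: M = 1.47×10⁻³
  epoxy: M = 1.24×10⁻³
  PEEK: M = 1.19×10⁻³
  brass: M = 0.544×10⁻³
Aluminum alloy ranks first.

aluminum alloy, M = 1.47×10⁻³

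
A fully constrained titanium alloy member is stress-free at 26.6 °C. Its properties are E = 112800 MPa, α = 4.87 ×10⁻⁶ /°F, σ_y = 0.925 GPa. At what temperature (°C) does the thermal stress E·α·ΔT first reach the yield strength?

962 °C

E = 112800 MPa = 112.8 GPa.
α = 4.87×10⁻⁶/°F × 9/5 = 8.77×10⁻⁶/K.
σ_y = 0.925 GPa = 925.0 MPa.
E·α·ΔT = 925.0 MPa ⇒ ΔT = 925.0 / (112.8×10³ × 8.77×10⁻⁶) = 935.5 K.
T = 26.6 + 935.5 = 962.1 °C.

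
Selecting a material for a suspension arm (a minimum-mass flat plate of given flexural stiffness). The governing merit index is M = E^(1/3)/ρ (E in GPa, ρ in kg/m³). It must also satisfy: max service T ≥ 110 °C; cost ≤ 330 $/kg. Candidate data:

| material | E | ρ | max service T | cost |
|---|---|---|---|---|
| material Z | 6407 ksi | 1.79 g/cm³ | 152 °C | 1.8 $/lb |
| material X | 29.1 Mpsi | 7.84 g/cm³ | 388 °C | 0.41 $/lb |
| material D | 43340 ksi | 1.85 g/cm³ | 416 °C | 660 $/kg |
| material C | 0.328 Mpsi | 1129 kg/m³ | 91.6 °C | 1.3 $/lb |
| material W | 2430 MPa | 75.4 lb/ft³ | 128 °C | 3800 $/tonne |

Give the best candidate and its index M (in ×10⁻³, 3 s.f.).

material Z, M = 1.97×10⁻³

Screen on constraints: max service T ≥ 110 °C; cost ≤ 330 $/kg. Survivors: material Z, material X, material W.
Putting every candidate on a common basis:
  material Z: E = 44.17 GPa, ρ = 1790 kg/m³
  material X: E = 200.6 GPa, ρ = 7840 kg/m³
  material W: E = 2.430 GPa, ρ = 1208 kg/m³
  material Z: M = 1.97×10⁻³
  material W: M = 1.11×10⁻³
  material X: M = 0.747×10⁻³
Material Z ranks first.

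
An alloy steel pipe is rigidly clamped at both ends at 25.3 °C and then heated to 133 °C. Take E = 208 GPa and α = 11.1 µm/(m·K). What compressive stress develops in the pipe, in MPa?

249 MPa

ΔT = 107.7 K. Constrained thermal stress σ = E·α·ΔT = 208.0×10³ MPa × 11.1×10⁻⁶ × 107.7 = 249 MPa (compressive).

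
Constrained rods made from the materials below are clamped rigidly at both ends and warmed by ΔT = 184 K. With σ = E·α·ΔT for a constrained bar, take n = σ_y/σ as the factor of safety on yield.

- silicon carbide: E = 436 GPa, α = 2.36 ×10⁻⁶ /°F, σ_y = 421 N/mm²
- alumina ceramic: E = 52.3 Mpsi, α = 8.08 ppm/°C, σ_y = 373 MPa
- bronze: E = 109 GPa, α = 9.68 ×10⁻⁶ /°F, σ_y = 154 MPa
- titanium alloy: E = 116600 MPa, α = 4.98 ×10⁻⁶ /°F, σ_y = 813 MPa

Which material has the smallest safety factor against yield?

bronze

Per material, after unit conversion:
  silicon carbide: E = 436.0, α = 4.25, σ_y = 421.0 → σ = 341 MPa, n = 1.24
  alumina ceramic: E = 360.6, α = 8.08, σ_y = 373.0 → σ = 536 MPa, n = 0.696
  bronze: E = 109.0, α = 17.4, σ_y = 154.0 → σ = 349 MPa, n = 0.441
  titanium alloy: E = 116.6, α = 8.96, σ_y = 813.0 → σ = 192 MPa, n = 4.23
The minimum is bronze at n = 0.441.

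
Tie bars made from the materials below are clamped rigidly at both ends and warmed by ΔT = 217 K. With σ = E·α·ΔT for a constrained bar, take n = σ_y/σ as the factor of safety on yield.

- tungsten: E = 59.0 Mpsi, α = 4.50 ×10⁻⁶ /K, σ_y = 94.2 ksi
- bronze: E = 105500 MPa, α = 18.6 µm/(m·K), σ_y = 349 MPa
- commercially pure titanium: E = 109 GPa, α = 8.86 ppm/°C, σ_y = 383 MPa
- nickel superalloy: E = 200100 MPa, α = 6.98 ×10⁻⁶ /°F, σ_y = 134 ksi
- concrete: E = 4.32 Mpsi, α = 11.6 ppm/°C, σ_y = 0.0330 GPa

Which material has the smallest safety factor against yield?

Converting E to GPa, α to ×10⁻⁶/K, σ_y to MPa, then σ and n for each:
  tungsten: E = 406.8, α = 4.50, σ_y = 649.5 → σ = 397 MPa, n = 1.64
  bronze: E = 105.5, α = 18.6, σ_y = 349.0 → σ = 426 MPa, n = 0.820
  commercially pure titanium: E = 109.0, α = 8.86, σ_y = 383.0 → σ = 210 MPa, n = 1.83
  nickel superalloy: E = 200.1, α = 12.6, σ_y = 923.9 → σ = 546 MPa, n = 1.69
  concrete: E = 29.79, α = 11.6, σ_y = 33.00 → σ = 75.0 MPa, n = 0.440
Smallest n: concrete with n = 0.440.

concrete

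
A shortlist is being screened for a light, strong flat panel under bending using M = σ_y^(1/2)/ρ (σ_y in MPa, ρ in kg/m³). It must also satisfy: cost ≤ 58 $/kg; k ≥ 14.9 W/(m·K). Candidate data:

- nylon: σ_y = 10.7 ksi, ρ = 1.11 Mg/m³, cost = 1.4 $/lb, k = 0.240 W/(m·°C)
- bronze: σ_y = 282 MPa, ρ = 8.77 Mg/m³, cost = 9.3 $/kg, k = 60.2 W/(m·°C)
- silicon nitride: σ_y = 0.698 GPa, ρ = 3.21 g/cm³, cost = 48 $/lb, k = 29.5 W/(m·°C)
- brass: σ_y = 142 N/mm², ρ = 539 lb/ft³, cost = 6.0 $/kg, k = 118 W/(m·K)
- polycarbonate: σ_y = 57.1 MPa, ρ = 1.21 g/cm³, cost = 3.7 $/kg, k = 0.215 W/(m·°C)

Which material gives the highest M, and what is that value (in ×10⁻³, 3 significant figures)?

bronze, M = 1.91×10⁻³

Screen on constraints: cost ≤ 58 $/kg; k ≥ 14.9 W/(m·K). Survivors: bronze, brass.
Convert each candidate to consistent units, then evaluate M:
  bronze: σ_y = 282.0 MPa, ρ = 8770 kg/m³
  brass: σ_y = 142.0 MPa, ρ = 8634 kg/m³
  bronze: M = 1.91×10⁻³
  brass: M = 1.38×10⁻³
Bronze ranks first.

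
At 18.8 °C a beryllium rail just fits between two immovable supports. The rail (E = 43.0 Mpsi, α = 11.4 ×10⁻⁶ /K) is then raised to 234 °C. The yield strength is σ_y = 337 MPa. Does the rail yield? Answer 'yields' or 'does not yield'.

yields

E = 43.0 Mpsi = 296.5 GPa.
ΔT = 215.2 K. Constrained thermal stress σ = E·α·ΔT = 296.5×10³ MPa × 11.4×10⁻⁶ × 215.2 = 727 MPa (compressive).
Compare to σ_y = 337 MPa: σ ≥ σ_y, so it yields.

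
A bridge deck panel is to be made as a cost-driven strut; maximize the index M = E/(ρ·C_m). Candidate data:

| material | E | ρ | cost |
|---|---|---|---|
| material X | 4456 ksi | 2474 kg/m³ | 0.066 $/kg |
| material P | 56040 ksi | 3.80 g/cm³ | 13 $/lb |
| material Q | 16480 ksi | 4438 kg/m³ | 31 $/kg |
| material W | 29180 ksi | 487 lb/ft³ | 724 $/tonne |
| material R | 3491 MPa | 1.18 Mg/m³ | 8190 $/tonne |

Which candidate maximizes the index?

material X

Normalizing units and computing the index:
  material X: E = 30.72 GPa, ρ = 2474 kg/m³, cost = 0.06600 $/kg
  material P: E = 386.4 GPa, ρ = 3800 kg/m³, cost = 28.66 $/kg
  material Q: E = 113.6 GPa, ρ = 4438 kg/m³, cost = 31.00 $/kg
  material W: E = 201.2 GPa, ρ = 7801 kg/m³, cost = 0.7240 $/kg
  material R: E = 3.491 GPa, ρ = 1180 kg/m³, cost = 8.190 $/kg
  material X: M = 188 MN·m per $
  material W: M = 35.6 MN·m per $
  material P: M = 3.55 MN·m per $
  material Q: M = 0.826 MN·m per $
  material R: M = 0.361 MN·m per $
Highest index: material X.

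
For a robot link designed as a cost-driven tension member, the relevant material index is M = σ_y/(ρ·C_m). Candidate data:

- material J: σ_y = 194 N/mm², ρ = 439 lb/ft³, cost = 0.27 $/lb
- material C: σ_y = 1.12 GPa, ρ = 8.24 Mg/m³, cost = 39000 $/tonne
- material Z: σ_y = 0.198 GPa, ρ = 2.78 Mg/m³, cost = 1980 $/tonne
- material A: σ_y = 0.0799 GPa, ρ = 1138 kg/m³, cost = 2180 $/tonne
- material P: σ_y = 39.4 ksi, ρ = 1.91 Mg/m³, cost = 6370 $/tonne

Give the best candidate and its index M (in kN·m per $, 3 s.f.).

material J, M = 46.3 kN·m per $

In SI units:
  material J: σ_y = 194.0 MPa, ρ = 7032 kg/m³, cost = 0.5952 $/kg
  material C: σ_y = 1120 MPa, ρ = 8240 kg/m³, cost = 39.00 $/kg
  material Z: σ_y = 198.0 MPa, ρ = 2780 kg/m³, cost = 1.980 $/kg
  material A: σ_y = 79.90 MPa, ρ = 1138 kg/m³, cost = 2.180 $/kg
  material P: σ_y = 271.7 MPa, ρ = 1910 kg/m³, cost = 6.370 $/kg
  material J: M = 46.3 kN·m per $
  material Z: M = 36.0 kN·m per $
  material A: M = 32.2 kN·m per $
  material P: M = 22.3 kN·m per $
  material C: M = 3.49 kN·m per $
Material J has the largest M.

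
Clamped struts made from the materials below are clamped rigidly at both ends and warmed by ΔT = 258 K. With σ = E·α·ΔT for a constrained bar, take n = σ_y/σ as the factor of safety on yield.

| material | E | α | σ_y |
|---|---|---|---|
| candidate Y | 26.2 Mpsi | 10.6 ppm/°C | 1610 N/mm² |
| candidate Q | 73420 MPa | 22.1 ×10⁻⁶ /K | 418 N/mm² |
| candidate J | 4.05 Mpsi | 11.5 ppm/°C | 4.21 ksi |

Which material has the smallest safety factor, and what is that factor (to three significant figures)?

candidate J, n = 0.350

With everything in SI (GPa, ×10⁻⁶/K, MPa):
  candidate Y: E = 180.6, α = 10.6, σ_y = 1610 → σ = 494 MPa, n = 3.26
  candidate Q: E = 73.42, α = 22.1, σ_y = 418.0 → σ = 419 MPa, n = 0.999
  candidate J: E = 27.92, α = 11.5, σ_y = 29.03 → σ = 82.8 MPa, n = 0.350
Candidate J has the lowest safety factor, n = 0.350.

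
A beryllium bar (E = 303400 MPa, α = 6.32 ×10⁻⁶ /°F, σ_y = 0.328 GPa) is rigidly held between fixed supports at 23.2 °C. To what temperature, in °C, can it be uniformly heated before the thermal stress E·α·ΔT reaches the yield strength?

118 °C

E = 303400 MPa = 303.4 GPa.
α = 6.32×10⁻⁶/°F × 9/5 = 11.4×10⁻⁶/K.
σ_y = 0.328 GPa = 328.0 MPa.
E·α·ΔT = 328.0 MPa ⇒ ΔT = 328.0 / (303.4×10³ × 11.4×10⁻⁶) = 95.03 K.
T = 23.2 + 95.03 = 118.2 °C.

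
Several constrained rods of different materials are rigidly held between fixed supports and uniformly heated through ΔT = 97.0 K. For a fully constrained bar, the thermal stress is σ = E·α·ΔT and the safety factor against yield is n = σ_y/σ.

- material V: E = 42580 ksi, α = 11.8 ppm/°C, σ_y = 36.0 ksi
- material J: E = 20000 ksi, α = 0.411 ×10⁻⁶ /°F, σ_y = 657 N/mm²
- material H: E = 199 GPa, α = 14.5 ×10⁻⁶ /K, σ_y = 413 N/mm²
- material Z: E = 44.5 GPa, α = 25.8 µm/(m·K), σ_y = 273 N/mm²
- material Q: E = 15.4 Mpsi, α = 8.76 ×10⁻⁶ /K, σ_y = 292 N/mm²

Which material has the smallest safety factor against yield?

With everything in SI (GPa, ×10⁻⁶/K, MPa):
  material V: E = 293.6, α = 11.8, σ_y = 248.2 → σ = 336 MPa, n = 0.739
  material J: E = 137.9, α = 0.740, σ_y = 657.0 → σ = 9.90 MPa, n = 66.4
  material H: E = 199.0, α = 14.5, σ_y = 413.0 → σ = 280 MPa, n = 1.48
  material Z: E = 44.50, α = 25.8, σ_y = 273.0 → σ = 111 MPa, n = 2.45
  material Q: E = 106.2, α = 8.76, σ_y = 292.0 → σ = 90.2 MPa, n = 3.24
Smallest n: material V with n = 0.739.

material V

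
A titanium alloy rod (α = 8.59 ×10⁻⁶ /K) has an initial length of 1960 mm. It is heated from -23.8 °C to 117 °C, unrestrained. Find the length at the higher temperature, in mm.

1962.4 mm

ΔT = 117 − (-23.8) = 140.8 K.
ΔL = α·L₀·ΔT = 8.59×10⁻⁶ × 1960 mm × 140.8 K = 2.37 mm.
L = L₀ + ΔL = 1960 + 2.37 = 1962.4 mm.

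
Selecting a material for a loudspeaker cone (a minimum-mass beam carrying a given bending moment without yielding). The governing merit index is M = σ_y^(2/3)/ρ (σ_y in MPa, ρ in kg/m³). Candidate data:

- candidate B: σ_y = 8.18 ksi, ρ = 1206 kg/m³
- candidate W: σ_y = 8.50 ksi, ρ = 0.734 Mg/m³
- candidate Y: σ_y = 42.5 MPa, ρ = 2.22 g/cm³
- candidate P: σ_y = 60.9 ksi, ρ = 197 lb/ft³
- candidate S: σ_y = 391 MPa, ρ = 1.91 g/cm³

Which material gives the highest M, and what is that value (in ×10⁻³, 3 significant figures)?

In SI units:
  candidate B: σ_y = 56.40 MPa, ρ = 1206 kg/m³
  candidate W: σ_y = 58.61 MPa, ρ = 734.0 kg/m³
  candidate Y: σ_y = 42.50 MPa, ρ = 2220 kg/m³
  candidate P: σ_y = 419.9 MPa, ρ = 3156 kg/m³
  candidate S: σ_y = 391.0 MPa, ρ = 1910 kg/m³
  candidate S: M = 28.0×10⁻³
  candidate W: M = 20.6×10⁻³
  candidate P: M = 17.8×10⁻³
  candidate B: M = 12.2×10⁻³
  candidate Y: M = 5.49×10⁻³
Highest index: candidate S.

candidate S, M = 28.0×10⁻³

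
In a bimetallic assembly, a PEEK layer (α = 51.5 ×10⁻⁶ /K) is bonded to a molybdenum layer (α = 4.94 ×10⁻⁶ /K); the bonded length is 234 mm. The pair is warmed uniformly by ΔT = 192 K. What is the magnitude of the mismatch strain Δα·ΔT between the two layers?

8.94×10⁻³

Δα = |51.5 − 4.94|×10⁻⁶/K = 46.6×10⁻⁶/K.
Mismatch strain = Δα·ΔT = 46.6×10⁻⁶ × 192.0 = 8.94×10⁻³.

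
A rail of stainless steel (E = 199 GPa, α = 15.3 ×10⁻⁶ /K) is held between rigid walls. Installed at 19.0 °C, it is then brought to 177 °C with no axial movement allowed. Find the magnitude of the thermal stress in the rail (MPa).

481 MPa

ΔT = 158.0 K. Constrained thermal stress σ = E·α·ΔT = 199.0×10³ MPa × 15.3×10⁻⁶ × 158.0 = 481 MPa (compressive).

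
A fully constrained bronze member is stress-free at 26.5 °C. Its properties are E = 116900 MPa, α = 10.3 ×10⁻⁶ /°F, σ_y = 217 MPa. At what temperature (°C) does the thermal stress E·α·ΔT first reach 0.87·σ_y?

E = 116900 MPa = 116.9 GPa.
α = 10.3×10⁻⁶/°F × 9/5 = 18.5×10⁻⁶/K.
E·α·ΔT = 188.8 MPa ⇒ ΔT = 188.8 / (116.9×10³ × 18.5×10⁻⁶) = 87.11 K.
T = 26.5 + 87.11 = 113.6 °C.

114 °C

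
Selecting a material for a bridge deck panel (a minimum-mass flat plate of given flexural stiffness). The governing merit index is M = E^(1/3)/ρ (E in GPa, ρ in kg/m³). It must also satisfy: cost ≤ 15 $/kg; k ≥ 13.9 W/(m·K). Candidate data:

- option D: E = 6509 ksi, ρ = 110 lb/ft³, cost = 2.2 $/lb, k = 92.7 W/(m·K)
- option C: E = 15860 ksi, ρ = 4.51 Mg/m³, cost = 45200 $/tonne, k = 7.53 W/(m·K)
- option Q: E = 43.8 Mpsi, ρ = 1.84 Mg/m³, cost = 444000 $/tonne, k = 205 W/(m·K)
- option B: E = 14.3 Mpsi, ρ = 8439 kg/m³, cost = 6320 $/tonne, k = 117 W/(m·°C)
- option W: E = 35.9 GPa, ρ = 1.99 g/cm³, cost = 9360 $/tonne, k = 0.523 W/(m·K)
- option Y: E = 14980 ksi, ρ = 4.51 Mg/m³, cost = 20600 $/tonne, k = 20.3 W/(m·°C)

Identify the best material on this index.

Screen on constraints: cost ≤ 15 $/kg; k ≥ 13.9 W/(m·K). Survivors: option D, option B.
After converting to SI:
  option D: E = 44.88 GPa, ρ = 1762 kg/m³
  option B: E = 98.60 GPa, ρ = 8439 kg/m³
  option D: M = 2.02×10⁻³
  option B: M = 0.547×10⁻³
The maximum is for option D.

option D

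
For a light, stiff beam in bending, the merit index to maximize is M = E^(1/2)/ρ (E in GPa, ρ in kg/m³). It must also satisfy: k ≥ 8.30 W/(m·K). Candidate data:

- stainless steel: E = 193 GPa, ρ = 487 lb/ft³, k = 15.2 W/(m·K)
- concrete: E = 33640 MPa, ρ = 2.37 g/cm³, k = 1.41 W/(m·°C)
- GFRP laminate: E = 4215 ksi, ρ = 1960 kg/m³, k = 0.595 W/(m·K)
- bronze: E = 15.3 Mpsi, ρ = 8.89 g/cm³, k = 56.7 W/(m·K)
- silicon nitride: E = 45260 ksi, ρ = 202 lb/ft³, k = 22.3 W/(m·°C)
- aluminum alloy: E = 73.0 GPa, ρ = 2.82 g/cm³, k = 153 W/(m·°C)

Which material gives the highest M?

silicon nitride

Screen on constraints: k ≥ 8.30 W/(m·K). Survivors: stainless steel, bronze, silicon nitride, aluminum alloy.
Putting every candidate on a common basis:
  stainless steel: E = 193.0 GPa, ρ = 7801 kg/m³
  bronze: E = 105.5 GPa, ρ = 8890 kg/m³
  silicon nitride: E = 312.1 GPa, ρ = 3236 kg/m³
  aluminum alloy: E = 73.00 GPa, ρ = 2820 kg/m³
  silicon nitride: M = 5.46×10⁻³
  aluminum alloy: M = 3.03×10⁻³
  stainless steel: M = 1.78×10⁻³
  bronze: M = 1.16×10⁻³
Silicon nitride has the largest M.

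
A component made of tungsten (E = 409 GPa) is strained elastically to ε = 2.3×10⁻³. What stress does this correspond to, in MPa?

941 MPa

σ = E·ε = 409000 MPa × 2.3×10⁻³ = 941 MPa.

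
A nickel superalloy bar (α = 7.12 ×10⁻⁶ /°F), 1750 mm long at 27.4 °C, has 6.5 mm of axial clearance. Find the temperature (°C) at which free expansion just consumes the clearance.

317 °C

α = 7.12×10⁻⁶/°F × 9/5 = 12.8×10⁻⁶/K.
α·L₀·ΔT = 6.5 mm ⇒ ΔT = 6.5 / (12.8×10⁻⁶ × 1750.0) = 289.8 K.
T = 27.4 + 289.8 = 317.2 °C.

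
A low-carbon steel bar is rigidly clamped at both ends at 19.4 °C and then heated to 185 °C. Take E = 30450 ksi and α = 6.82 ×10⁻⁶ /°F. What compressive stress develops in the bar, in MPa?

E = 30450 ksi = 209.9 GPa.
α = 6.82×10⁻⁶/°F × 9/5 = 12.3×10⁻⁶/K.
ΔT = 165.6 K. Constrained thermal stress σ = E·α·ΔT = 209.9×10³ MPa × 12.3×10⁻⁶ × 165.6 = 427 MPa (compressive).

427 MPa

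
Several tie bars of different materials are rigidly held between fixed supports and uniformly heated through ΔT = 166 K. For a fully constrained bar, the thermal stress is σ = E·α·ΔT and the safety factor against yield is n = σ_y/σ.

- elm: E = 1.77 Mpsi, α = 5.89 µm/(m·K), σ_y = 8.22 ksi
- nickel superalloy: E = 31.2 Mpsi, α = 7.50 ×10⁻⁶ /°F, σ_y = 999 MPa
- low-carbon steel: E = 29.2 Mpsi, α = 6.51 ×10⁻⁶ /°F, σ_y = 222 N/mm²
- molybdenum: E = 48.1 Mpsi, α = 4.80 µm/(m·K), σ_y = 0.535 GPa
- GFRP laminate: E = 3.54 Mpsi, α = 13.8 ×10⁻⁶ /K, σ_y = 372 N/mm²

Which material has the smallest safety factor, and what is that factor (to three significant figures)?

In consistent units (E in GPa, α in ×10⁻⁶/K, σ_y in MPa):
  elm: E = 12.20, α = 5.89, σ_y = 56.67 → σ = 11.9 MPa, n = 4.75
  nickel superalloy: E = 215.1, α = 13.5, σ_y = 999.0 → σ = 482 MPa, n = 2.07
  low-carbon steel: E = 201.3, α = 11.7, σ_y = 222.0 → σ = 392 MPa, n = 0.567
  molybdenum: E = 331.6, α = 4.80, σ_y = 535.0 → σ = 264 MPa, n = 2.02
  GFRP laminate: E = 24.41, α = 13.8, σ_y = 372.0 → σ = 55.9 MPa, n = 6.65
The minimum is low-carbon steel at n = 0.567.

low-carbon steel, n = 0.567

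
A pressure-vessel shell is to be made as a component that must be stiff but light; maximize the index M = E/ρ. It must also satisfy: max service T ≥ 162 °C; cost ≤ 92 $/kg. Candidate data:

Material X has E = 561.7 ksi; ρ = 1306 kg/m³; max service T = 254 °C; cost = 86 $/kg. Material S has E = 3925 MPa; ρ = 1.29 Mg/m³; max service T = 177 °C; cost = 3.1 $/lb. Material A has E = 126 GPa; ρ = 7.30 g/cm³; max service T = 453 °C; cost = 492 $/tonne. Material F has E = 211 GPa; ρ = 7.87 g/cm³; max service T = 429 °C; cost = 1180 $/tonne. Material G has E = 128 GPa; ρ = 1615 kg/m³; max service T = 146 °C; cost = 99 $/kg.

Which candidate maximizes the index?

Screen on constraints: max service T ≥ 162 °C; cost ≤ 92 $/kg. Survivors: material X, material S, material A, material F.
Convert each candidate to consistent units, then evaluate M:
  material X: E = 3.873 GPa, ρ = 1306 kg/m³
  material S: E = 3.925 GPa, ρ = 1290 kg/m³
  material A: E = 126.0 GPa, ρ = 7300 kg/m³
  material F: E = 211.0 GPa, ρ = 7870 kg/m³
  material F: M = 26.8 MN·m/kg
  material A: M = 17.3 MN·m/kg
  material S: M = 3.04 MN·m/kg
  material X: M = 2.97 MN·m/kg
Material F ranks first.

material F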